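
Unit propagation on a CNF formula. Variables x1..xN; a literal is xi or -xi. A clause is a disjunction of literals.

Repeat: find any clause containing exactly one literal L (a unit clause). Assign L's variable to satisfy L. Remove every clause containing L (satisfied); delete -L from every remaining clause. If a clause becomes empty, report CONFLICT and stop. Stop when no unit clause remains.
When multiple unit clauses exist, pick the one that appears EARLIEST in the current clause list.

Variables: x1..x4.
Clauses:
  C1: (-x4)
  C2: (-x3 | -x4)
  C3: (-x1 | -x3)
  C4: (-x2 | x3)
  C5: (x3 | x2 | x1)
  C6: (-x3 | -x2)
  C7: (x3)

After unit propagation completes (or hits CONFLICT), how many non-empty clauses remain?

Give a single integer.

Answer: 0

Derivation:
unit clause [-4] forces x4=F; simplify:
  satisfied 2 clause(s); 5 remain; assigned so far: [4]
unit clause [3] forces x3=T; simplify:
  drop -3 from [-1, -3] -> [-1]
  drop -3 from [-3, -2] -> [-2]
  satisfied 3 clause(s); 2 remain; assigned so far: [3, 4]
unit clause [-1] forces x1=F; simplify:
  satisfied 1 clause(s); 1 remain; assigned so far: [1, 3, 4]
unit clause [-2] forces x2=F; simplify:
  satisfied 1 clause(s); 0 remain; assigned so far: [1, 2, 3, 4]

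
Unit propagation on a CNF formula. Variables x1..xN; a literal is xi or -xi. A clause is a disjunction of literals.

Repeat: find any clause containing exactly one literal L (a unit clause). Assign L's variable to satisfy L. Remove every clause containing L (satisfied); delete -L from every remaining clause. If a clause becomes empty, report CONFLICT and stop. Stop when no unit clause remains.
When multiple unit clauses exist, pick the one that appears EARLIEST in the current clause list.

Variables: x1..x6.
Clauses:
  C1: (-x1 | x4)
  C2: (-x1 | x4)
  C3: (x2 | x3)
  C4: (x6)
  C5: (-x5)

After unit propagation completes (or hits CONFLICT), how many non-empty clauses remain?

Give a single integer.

unit clause [6] forces x6=T; simplify:
  satisfied 1 clause(s); 4 remain; assigned so far: [6]
unit clause [-5] forces x5=F; simplify:
  satisfied 1 clause(s); 3 remain; assigned so far: [5, 6]

Answer: 3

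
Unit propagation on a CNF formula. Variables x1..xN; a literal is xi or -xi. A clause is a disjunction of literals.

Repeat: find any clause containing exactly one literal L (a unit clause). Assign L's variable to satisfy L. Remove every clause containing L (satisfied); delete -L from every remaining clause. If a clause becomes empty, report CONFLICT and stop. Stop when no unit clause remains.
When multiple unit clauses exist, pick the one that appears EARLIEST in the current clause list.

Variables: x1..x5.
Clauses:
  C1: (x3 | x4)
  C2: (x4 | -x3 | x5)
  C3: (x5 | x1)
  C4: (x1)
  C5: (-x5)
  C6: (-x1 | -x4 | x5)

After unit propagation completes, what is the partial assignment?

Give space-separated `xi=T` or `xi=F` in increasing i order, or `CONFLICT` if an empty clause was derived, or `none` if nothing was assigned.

Answer: CONFLICT

Derivation:
unit clause [1] forces x1=T; simplify:
  drop -1 from [-1, -4, 5] -> [-4, 5]
  satisfied 2 clause(s); 4 remain; assigned so far: [1]
unit clause [-5] forces x5=F; simplify:
  drop 5 from [4, -3, 5] -> [4, -3]
  drop 5 from [-4, 5] -> [-4]
  satisfied 1 clause(s); 3 remain; assigned so far: [1, 5]
unit clause [-4] forces x4=F; simplify:
  drop 4 from [3, 4] -> [3]
  drop 4 from [4, -3] -> [-3]
  satisfied 1 clause(s); 2 remain; assigned so far: [1, 4, 5]
unit clause [3] forces x3=T; simplify:
  drop -3 from [-3] -> [] (empty!)
  satisfied 1 clause(s); 1 remain; assigned so far: [1, 3, 4, 5]
CONFLICT (empty clause)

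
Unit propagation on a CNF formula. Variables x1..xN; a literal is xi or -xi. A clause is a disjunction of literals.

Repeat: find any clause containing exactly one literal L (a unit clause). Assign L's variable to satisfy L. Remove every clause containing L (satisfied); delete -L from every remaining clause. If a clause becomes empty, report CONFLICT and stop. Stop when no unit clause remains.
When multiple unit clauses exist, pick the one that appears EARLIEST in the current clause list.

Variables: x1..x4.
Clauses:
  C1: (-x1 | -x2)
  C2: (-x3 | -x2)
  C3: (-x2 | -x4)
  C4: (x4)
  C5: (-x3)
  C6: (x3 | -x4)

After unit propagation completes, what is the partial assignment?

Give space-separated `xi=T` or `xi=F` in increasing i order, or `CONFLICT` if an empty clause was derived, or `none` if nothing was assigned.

unit clause [4] forces x4=T; simplify:
  drop -4 from [-2, -4] -> [-2]
  drop -4 from [3, -4] -> [3]
  satisfied 1 clause(s); 5 remain; assigned so far: [4]
unit clause [-2] forces x2=F; simplify:
  satisfied 3 clause(s); 2 remain; assigned so far: [2, 4]
unit clause [-3] forces x3=F; simplify:
  drop 3 from [3] -> [] (empty!)
  satisfied 1 clause(s); 1 remain; assigned so far: [2, 3, 4]
CONFLICT (empty clause)

Answer: CONFLICT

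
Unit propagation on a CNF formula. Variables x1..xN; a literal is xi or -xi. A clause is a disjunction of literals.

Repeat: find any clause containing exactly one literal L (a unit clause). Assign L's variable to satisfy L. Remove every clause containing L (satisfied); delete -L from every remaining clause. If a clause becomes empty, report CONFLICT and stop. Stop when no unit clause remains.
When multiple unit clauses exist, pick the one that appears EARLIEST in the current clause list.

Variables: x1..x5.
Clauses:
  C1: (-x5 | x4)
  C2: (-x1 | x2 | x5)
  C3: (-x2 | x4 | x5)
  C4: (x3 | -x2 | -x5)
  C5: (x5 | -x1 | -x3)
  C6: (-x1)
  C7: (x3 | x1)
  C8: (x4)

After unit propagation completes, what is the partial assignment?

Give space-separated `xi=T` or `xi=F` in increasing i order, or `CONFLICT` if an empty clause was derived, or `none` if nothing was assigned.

unit clause [-1] forces x1=F; simplify:
  drop 1 from [3, 1] -> [3]
  satisfied 3 clause(s); 5 remain; assigned so far: [1]
unit clause [3] forces x3=T; simplify:
  satisfied 2 clause(s); 3 remain; assigned so far: [1, 3]
unit clause [4] forces x4=T; simplify:
  satisfied 3 clause(s); 0 remain; assigned so far: [1, 3, 4]

Answer: x1=F x3=T x4=T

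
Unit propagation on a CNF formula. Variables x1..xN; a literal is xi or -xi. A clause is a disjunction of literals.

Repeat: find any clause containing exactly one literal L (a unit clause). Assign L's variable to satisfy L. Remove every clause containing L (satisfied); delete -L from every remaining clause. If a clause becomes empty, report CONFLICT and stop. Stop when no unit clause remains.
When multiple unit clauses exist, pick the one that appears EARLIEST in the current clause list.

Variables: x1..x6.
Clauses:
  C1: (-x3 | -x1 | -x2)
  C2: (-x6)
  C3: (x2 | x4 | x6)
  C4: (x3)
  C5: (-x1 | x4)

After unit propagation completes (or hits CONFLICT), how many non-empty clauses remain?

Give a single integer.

Answer: 3

Derivation:
unit clause [-6] forces x6=F; simplify:
  drop 6 from [2, 4, 6] -> [2, 4]
  satisfied 1 clause(s); 4 remain; assigned so far: [6]
unit clause [3] forces x3=T; simplify:
  drop -3 from [-3, -1, -2] -> [-1, -2]
  satisfied 1 clause(s); 3 remain; assigned so far: [3, 6]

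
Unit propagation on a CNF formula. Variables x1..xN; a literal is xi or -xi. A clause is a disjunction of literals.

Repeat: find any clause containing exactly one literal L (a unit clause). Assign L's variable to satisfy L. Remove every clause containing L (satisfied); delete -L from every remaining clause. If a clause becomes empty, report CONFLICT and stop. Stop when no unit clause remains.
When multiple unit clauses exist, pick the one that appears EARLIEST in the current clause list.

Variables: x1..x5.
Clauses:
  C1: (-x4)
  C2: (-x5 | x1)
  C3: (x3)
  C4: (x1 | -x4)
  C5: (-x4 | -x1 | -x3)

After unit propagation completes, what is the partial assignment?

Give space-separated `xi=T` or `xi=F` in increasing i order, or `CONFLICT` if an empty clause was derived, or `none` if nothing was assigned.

Answer: x3=T x4=F

Derivation:
unit clause [-4] forces x4=F; simplify:
  satisfied 3 clause(s); 2 remain; assigned so far: [4]
unit clause [3] forces x3=T; simplify:
  satisfied 1 clause(s); 1 remain; assigned so far: [3, 4]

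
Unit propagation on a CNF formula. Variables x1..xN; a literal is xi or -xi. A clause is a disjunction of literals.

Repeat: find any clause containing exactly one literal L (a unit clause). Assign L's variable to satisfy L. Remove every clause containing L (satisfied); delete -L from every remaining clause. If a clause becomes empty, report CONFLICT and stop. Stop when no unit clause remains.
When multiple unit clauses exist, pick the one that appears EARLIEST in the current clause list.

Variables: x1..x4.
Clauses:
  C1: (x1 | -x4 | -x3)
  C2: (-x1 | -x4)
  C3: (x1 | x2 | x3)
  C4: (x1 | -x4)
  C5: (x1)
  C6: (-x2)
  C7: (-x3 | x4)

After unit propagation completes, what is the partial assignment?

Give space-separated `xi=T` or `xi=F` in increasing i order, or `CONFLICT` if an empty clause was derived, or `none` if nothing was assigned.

Answer: x1=T x2=F x3=F x4=F

Derivation:
unit clause [1] forces x1=T; simplify:
  drop -1 from [-1, -4] -> [-4]
  satisfied 4 clause(s); 3 remain; assigned so far: [1]
unit clause [-4] forces x4=F; simplify:
  drop 4 from [-3, 4] -> [-3]
  satisfied 1 clause(s); 2 remain; assigned so far: [1, 4]
unit clause [-2] forces x2=F; simplify:
  satisfied 1 clause(s); 1 remain; assigned so far: [1, 2, 4]
unit clause [-3] forces x3=F; simplify:
  satisfied 1 clause(s); 0 remain; assigned so far: [1, 2, 3, 4]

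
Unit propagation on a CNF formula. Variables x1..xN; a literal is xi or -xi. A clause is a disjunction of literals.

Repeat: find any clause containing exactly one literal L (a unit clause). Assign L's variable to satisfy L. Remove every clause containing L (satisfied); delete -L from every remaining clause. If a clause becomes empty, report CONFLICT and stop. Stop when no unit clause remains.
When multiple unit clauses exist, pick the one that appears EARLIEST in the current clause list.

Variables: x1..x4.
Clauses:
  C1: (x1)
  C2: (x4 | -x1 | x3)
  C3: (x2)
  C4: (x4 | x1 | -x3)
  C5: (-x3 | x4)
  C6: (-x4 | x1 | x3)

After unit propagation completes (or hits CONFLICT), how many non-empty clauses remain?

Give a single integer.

Answer: 2

Derivation:
unit clause [1] forces x1=T; simplify:
  drop -1 from [4, -1, 3] -> [4, 3]
  satisfied 3 clause(s); 3 remain; assigned so far: [1]
unit clause [2] forces x2=T; simplify:
  satisfied 1 clause(s); 2 remain; assigned so far: [1, 2]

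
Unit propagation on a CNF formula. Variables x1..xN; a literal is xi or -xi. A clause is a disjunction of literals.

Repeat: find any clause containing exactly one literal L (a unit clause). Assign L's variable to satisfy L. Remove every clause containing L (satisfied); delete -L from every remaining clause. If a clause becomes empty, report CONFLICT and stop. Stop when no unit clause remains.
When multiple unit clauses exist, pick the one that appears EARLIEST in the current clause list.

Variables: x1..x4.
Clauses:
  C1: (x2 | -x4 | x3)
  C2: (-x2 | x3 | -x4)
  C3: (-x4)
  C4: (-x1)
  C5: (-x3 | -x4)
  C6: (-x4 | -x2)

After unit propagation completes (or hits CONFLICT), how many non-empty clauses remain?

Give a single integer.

unit clause [-4] forces x4=F; simplify:
  satisfied 5 clause(s); 1 remain; assigned so far: [4]
unit clause [-1] forces x1=F; simplify:
  satisfied 1 clause(s); 0 remain; assigned so far: [1, 4]

Answer: 0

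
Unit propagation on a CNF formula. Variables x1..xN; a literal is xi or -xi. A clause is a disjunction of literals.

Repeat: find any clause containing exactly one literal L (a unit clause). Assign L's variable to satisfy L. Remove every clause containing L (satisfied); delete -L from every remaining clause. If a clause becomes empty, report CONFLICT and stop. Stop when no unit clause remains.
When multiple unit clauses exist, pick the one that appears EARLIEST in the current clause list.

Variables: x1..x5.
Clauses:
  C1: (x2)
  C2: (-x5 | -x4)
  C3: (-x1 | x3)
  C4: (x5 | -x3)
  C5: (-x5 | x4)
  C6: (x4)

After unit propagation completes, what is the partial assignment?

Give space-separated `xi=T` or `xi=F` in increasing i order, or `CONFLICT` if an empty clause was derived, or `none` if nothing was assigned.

unit clause [2] forces x2=T; simplify:
  satisfied 1 clause(s); 5 remain; assigned so far: [2]
unit clause [4] forces x4=T; simplify:
  drop -4 from [-5, -4] -> [-5]
  satisfied 2 clause(s); 3 remain; assigned so far: [2, 4]
unit clause [-5] forces x5=F; simplify:
  drop 5 from [5, -3] -> [-3]
  satisfied 1 clause(s); 2 remain; assigned so far: [2, 4, 5]
unit clause [-3] forces x3=F; simplify:
  drop 3 from [-1, 3] -> [-1]
  satisfied 1 clause(s); 1 remain; assigned so far: [2, 3, 4, 5]
unit clause [-1] forces x1=F; simplify:
  satisfied 1 clause(s); 0 remain; assigned so far: [1, 2, 3, 4, 5]

Answer: x1=F x2=T x3=F x4=T x5=F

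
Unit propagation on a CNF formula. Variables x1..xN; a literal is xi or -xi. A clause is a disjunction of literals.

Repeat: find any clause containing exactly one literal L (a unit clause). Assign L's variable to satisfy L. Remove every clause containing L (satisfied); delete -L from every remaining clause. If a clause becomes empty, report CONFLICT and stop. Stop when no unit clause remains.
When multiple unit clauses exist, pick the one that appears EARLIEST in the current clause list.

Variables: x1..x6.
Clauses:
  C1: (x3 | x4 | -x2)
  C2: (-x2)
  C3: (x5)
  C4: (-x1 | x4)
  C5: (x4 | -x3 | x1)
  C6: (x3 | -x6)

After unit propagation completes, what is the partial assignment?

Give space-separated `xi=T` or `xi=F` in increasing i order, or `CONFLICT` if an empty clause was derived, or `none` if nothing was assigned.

unit clause [-2] forces x2=F; simplify:
  satisfied 2 clause(s); 4 remain; assigned so far: [2]
unit clause [5] forces x5=T; simplify:
  satisfied 1 clause(s); 3 remain; assigned so far: [2, 5]

Answer: x2=F x5=T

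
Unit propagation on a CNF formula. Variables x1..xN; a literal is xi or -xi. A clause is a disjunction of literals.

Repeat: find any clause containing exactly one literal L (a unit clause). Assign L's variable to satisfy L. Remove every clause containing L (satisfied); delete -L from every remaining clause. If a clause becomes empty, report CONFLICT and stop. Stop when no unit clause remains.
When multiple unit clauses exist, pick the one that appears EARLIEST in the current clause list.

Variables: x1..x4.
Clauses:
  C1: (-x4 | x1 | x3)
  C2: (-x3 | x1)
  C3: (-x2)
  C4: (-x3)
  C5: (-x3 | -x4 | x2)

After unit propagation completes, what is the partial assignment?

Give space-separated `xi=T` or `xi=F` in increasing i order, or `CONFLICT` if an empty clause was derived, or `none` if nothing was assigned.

Answer: x2=F x3=F

Derivation:
unit clause [-2] forces x2=F; simplify:
  drop 2 from [-3, -4, 2] -> [-3, -4]
  satisfied 1 clause(s); 4 remain; assigned so far: [2]
unit clause [-3] forces x3=F; simplify:
  drop 3 from [-4, 1, 3] -> [-4, 1]
  satisfied 3 clause(s); 1 remain; assigned so far: [2, 3]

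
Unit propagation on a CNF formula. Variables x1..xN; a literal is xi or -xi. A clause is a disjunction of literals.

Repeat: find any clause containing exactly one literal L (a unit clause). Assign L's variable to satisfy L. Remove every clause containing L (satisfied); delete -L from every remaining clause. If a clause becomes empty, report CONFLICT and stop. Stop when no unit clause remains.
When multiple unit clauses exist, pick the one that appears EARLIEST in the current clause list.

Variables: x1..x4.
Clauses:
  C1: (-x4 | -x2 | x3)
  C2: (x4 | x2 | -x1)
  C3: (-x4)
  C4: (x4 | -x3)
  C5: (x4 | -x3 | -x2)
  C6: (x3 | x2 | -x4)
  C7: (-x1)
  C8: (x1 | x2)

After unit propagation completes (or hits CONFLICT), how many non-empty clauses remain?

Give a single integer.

Answer: 0

Derivation:
unit clause [-4] forces x4=F; simplify:
  drop 4 from [4, 2, -1] -> [2, -1]
  drop 4 from [4, -3] -> [-3]
  drop 4 from [4, -3, -2] -> [-3, -2]
  satisfied 3 clause(s); 5 remain; assigned so far: [4]
unit clause [-3] forces x3=F; simplify:
  satisfied 2 clause(s); 3 remain; assigned so far: [3, 4]
unit clause [-1] forces x1=F; simplify:
  drop 1 from [1, 2] -> [2]
  satisfied 2 clause(s); 1 remain; assigned so far: [1, 3, 4]
unit clause [2] forces x2=T; simplify:
  satisfied 1 clause(s); 0 remain; assigned so far: [1, 2, 3, 4]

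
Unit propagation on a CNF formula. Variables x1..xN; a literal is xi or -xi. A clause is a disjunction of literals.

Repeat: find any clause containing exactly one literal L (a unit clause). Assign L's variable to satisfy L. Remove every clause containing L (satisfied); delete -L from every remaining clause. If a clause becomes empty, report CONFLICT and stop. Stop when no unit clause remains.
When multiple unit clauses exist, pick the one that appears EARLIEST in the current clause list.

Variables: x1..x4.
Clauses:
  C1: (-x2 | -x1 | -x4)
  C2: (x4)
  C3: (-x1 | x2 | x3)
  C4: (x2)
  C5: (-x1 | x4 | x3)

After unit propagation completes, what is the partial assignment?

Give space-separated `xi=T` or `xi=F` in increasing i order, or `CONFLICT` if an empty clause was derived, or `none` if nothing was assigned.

unit clause [4] forces x4=T; simplify:
  drop -4 from [-2, -1, -4] -> [-2, -1]
  satisfied 2 clause(s); 3 remain; assigned so far: [4]
unit clause [2] forces x2=T; simplify:
  drop -2 from [-2, -1] -> [-1]
  satisfied 2 clause(s); 1 remain; assigned so far: [2, 4]
unit clause [-1] forces x1=F; simplify:
  satisfied 1 clause(s); 0 remain; assigned so far: [1, 2, 4]

Answer: x1=F x2=T x4=T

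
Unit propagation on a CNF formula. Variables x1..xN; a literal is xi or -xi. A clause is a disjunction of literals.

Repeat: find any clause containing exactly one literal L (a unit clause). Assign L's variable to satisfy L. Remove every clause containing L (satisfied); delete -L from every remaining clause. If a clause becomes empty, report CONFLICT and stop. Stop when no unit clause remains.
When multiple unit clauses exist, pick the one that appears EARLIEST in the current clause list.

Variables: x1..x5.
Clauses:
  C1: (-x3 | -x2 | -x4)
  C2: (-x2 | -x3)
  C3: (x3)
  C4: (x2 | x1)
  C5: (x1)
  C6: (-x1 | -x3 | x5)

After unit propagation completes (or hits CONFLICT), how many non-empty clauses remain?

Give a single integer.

Answer: 0

Derivation:
unit clause [3] forces x3=T; simplify:
  drop -3 from [-3, -2, -4] -> [-2, -4]
  drop -3 from [-2, -3] -> [-2]
  drop -3 from [-1, -3, 5] -> [-1, 5]
  satisfied 1 clause(s); 5 remain; assigned so far: [3]
unit clause [-2] forces x2=F; simplify:
  drop 2 from [2, 1] -> [1]
  satisfied 2 clause(s); 3 remain; assigned so far: [2, 3]
unit clause [1] forces x1=T; simplify:
  drop -1 from [-1, 5] -> [5]
  satisfied 2 clause(s); 1 remain; assigned so far: [1, 2, 3]
unit clause [5] forces x5=T; simplify:
  satisfied 1 clause(s); 0 remain; assigned so far: [1, 2, 3, 5]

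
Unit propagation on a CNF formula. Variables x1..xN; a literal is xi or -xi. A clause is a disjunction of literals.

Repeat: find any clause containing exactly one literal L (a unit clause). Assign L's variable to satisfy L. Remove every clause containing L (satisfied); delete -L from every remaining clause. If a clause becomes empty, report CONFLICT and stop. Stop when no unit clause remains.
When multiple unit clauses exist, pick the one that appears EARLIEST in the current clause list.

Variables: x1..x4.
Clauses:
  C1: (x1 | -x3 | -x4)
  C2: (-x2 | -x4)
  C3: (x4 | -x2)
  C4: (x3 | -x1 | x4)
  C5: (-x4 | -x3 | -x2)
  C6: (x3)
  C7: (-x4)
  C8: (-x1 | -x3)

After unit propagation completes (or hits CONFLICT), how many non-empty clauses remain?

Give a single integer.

unit clause [3] forces x3=T; simplify:
  drop -3 from [1, -3, -4] -> [1, -4]
  drop -3 from [-4, -3, -2] -> [-4, -2]
  drop -3 from [-1, -3] -> [-1]
  satisfied 2 clause(s); 6 remain; assigned so far: [3]
unit clause [-4] forces x4=F; simplify:
  drop 4 from [4, -2] -> [-2]
  satisfied 4 clause(s); 2 remain; assigned so far: [3, 4]
unit clause [-2] forces x2=F; simplify:
  satisfied 1 clause(s); 1 remain; assigned so far: [2, 3, 4]
unit clause [-1] forces x1=F; simplify:
  satisfied 1 clause(s); 0 remain; assigned so far: [1, 2, 3, 4]

Answer: 0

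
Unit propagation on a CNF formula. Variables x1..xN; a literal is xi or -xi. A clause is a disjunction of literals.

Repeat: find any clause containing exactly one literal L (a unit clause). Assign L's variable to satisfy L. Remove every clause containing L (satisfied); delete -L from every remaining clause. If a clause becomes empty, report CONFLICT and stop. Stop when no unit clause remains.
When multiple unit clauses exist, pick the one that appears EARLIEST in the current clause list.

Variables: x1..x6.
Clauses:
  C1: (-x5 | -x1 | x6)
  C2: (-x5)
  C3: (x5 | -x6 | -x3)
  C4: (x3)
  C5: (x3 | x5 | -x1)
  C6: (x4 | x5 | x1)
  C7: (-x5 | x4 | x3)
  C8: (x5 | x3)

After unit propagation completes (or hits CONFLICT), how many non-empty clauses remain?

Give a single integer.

Answer: 1

Derivation:
unit clause [-5] forces x5=F; simplify:
  drop 5 from [5, -6, -3] -> [-6, -3]
  drop 5 from [3, 5, -1] -> [3, -1]
  drop 5 from [4, 5, 1] -> [4, 1]
  drop 5 from [5, 3] -> [3]
  satisfied 3 clause(s); 5 remain; assigned so far: [5]
unit clause [3] forces x3=T; simplify:
  drop -3 from [-6, -3] -> [-6]
  satisfied 3 clause(s); 2 remain; assigned so far: [3, 5]
unit clause [-6] forces x6=F; simplify:
  satisfied 1 clause(s); 1 remain; assigned so far: [3, 5, 6]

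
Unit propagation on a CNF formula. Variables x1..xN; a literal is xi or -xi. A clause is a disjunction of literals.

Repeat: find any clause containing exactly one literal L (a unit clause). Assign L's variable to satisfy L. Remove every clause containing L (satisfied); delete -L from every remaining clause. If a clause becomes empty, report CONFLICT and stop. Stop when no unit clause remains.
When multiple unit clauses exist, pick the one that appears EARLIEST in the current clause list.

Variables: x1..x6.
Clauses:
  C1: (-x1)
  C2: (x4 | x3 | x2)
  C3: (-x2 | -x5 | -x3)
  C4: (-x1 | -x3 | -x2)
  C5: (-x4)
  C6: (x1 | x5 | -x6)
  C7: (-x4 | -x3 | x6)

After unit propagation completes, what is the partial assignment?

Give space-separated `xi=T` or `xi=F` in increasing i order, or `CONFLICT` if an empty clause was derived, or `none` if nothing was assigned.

Answer: x1=F x4=F

Derivation:
unit clause [-1] forces x1=F; simplify:
  drop 1 from [1, 5, -6] -> [5, -6]
  satisfied 2 clause(s); 5 remain; assigned so far: [1]
unit clause [-4] forces x4=F; simplify:
  drop 4 from [4, 3, 2] -> [3, 2]
  satisfied 2 clause(s); 3 remain; assigned so far: [1, 4]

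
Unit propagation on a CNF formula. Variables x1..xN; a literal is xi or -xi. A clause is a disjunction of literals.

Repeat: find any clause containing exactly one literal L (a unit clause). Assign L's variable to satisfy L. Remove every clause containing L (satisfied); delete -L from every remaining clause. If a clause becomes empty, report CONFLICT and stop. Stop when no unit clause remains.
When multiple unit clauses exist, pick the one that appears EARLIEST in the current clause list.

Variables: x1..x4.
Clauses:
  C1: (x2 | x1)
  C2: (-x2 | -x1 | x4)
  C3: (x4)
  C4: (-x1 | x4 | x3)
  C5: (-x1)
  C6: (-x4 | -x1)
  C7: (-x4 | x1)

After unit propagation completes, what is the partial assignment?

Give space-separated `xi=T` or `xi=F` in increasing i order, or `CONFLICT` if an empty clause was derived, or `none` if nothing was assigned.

Answer: CONFLICT

Derivation:
unit clause [4] forces x4=T; simplify:
  drop -4 from [-4, -1] -> [-1]
  drop -4 from [-4, 1] -> [1]
  satisfied 3 clause(s); 4 remain; assigned so far: [4]
unit clause [-1] forces x1=F; simplify:
  drop 1 from [2, 1] -> [2]
  drop 1 from [1] -> [] (empty!)
  satisfied 2 clause(s); 2 remain; assigned so far: [1, 4]
CONFLICT (empty clause)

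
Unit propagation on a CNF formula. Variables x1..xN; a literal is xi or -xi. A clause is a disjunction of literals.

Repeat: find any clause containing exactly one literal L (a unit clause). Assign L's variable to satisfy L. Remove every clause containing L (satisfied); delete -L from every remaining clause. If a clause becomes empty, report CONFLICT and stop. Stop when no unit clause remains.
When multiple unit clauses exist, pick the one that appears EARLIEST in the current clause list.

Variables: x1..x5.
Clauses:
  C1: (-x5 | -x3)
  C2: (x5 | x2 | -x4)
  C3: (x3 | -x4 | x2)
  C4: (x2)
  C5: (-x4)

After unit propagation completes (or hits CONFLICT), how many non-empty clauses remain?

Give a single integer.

unit clause [2] forces x2=T; simplify:
  satisfied 3 clause(s); 2 remain; assigned so far: [2]
unit clause [-4] forces x4=F; simplify:
  satisfied 1 clause(s); 1 remain; assigned so far: [2, 4]

Answer: 1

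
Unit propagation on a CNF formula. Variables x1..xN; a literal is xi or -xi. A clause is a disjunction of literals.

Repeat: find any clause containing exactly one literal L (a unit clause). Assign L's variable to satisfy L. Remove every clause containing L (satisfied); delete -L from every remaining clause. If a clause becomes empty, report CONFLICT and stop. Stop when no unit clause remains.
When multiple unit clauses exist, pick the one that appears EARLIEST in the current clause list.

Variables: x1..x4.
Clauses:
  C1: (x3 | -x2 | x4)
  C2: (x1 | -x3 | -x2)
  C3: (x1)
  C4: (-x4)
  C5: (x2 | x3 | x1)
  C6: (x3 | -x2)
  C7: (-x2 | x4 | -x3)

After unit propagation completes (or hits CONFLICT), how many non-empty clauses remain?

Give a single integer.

unit clause [1] forces x1=T; simplify:
  satisfied 3 clause(s); 4 remain; assigned so far: [1]
unit clause [-4] forces x4=F; simplify:
  drop 4 from [3, -2, 4] -> [3, -2]
  drop 4 from [-2, 4, -3] -> [-2, -3]
  satisfied 1 clause(s); 3 remain; assigned so far: [1, 4]

Answer: 3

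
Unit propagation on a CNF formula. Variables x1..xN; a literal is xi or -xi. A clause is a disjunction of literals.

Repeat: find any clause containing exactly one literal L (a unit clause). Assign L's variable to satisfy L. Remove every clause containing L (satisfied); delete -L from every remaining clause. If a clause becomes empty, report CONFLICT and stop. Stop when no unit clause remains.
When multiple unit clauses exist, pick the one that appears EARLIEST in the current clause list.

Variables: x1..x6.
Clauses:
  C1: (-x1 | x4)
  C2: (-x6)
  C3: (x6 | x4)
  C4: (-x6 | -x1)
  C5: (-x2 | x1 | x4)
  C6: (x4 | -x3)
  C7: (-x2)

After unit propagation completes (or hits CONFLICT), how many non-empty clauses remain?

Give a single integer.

unit clause [-6] forces x6=F; simplify:
  drop 6 from [6, 4] -> [4]
  satisfied 2 clause(s); 5 remain; assigned so far: [6]
unit clause [4] forces x4=T; simplify:
  satisfied 4 clause(s); 1 remain; assigned so far: [4, 6]
unit clause [-2] forces x2=F; simplify:
  satisfied 1 clause(s); 0 remain; assigned so far: [2, 4, 6]

Answer: 0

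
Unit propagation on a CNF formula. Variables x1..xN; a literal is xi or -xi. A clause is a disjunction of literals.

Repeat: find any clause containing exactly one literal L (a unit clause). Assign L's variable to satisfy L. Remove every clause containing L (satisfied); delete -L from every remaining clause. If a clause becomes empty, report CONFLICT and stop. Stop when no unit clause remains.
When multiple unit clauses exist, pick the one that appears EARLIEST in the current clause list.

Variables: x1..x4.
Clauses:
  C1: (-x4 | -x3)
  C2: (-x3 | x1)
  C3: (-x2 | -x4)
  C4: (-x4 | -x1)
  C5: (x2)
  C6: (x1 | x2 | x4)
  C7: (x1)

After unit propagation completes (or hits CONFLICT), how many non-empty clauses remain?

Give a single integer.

Answer: 0

Derivation:
unit clause [2] forces x2=T; simplify:
  drop -2 from [-2, -4] -> [-4]
  satisfied 2 clause(s); 5 remain; assigned so far: [2]
unit clause [-4] forces x4=F; simplify:
  satisfied 3 clause(s); 2 remain; assigned so far: [2, 4]
unit clause [1] forces x1=T; simplify:
  satisfied 2 clause(s); 0 remain; assigned so far: [1, 2, 4]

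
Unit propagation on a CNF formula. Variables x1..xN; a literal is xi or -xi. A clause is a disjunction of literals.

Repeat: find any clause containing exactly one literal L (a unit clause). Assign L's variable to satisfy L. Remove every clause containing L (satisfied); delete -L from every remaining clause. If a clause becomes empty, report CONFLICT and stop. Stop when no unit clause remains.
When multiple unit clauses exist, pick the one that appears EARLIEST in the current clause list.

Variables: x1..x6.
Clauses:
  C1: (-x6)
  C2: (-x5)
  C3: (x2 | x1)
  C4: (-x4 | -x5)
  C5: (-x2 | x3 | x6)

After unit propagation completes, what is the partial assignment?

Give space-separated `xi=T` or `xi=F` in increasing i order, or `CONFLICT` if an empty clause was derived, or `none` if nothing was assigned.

unit clause [-6] forces x6=F; simplify:
  drop 6 from [-2, 3, 6] -> [-2, 3]
  satisfied 1 clause(s); 4 remain; assigned so far: [6]
unit clause [-5] forces x5=F; simplify:
  satisfied 2 clause(s); 2 remain; assigned so far: [5, 6]

Answer: x5=F x6=F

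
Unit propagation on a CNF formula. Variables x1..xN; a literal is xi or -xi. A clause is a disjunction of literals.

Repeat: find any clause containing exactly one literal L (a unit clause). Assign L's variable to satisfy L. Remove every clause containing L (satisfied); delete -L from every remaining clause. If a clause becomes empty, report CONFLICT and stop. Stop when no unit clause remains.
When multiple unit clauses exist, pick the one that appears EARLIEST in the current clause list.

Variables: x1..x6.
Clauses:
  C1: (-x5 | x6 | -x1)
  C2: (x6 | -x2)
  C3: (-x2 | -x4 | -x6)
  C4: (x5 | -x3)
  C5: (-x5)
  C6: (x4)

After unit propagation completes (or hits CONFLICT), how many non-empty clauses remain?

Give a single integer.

Answer: 2

Derivation:
unit clause [-5] forces x5=F; simplify:
  drop 5 from [5, -3] -> [-3]
  satisfied 2 clause(s); 4 remain; assigned so far: [5]
unit clause [-3] forces x3=F; simplify:
  satisfied 1 clause(s); 3 remain; assigned so far: [3, 5]
unit clause [4] forces x4=T; simplify:
  drop -4 from [-2, -4, -6] -> [-2, -6]
  satisfied 1 clause(s); 2 remain; assigned so far: [3, 4, 5]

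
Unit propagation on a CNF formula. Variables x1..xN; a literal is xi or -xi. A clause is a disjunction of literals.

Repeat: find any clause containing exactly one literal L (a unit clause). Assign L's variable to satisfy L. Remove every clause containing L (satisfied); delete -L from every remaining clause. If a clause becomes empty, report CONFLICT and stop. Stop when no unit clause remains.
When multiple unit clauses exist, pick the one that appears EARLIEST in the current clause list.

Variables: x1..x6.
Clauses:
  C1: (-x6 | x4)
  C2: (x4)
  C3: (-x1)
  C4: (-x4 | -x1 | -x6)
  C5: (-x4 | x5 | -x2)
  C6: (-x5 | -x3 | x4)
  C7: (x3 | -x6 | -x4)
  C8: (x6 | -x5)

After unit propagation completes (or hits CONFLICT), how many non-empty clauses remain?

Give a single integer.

Answer: 3

Derivation:
unit clause [4] forces x4=T; simplify:
  drop -4 from [-4, -1, -6] -> [-1, -6]
  drop -4 from [-4, 5, -2] -> [5, -2]
  drop -4 from [3, -6, -4] -> [3, -6]
  satisfied 3 clause(s); 5 remain; assigned so far: [4]
unit clause [-1] forces x1=F; simplify:
  satisfied 2 clause(s); 3 remain; assigned so far: [1, 4]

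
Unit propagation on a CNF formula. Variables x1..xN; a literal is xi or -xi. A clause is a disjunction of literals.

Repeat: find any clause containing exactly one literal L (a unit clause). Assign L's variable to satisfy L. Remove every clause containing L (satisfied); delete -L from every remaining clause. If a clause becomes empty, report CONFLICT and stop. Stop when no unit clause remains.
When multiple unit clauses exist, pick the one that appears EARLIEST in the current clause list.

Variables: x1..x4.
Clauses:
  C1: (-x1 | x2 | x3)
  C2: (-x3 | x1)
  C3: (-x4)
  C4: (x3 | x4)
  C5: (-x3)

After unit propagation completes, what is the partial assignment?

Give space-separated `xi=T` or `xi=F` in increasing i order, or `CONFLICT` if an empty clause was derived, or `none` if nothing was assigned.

Answer: CONFLICT

Derivation:
unit clause [-4] forces x4=F; simplify:
  drop 4 from [3, 4] -> [3]
  satisfied 1 clause(s); 4 remain; assigned so far: [4]
unit clause [3] forces x3=T; simplify:
  drop -3 from [-3, 1] -> [1]
  drop -3 from [-3] -> [] (empty!)
  satisfied 2 clause(s); 2 remain; assigned so far: [3, 4]
CONFLICT (empty clause)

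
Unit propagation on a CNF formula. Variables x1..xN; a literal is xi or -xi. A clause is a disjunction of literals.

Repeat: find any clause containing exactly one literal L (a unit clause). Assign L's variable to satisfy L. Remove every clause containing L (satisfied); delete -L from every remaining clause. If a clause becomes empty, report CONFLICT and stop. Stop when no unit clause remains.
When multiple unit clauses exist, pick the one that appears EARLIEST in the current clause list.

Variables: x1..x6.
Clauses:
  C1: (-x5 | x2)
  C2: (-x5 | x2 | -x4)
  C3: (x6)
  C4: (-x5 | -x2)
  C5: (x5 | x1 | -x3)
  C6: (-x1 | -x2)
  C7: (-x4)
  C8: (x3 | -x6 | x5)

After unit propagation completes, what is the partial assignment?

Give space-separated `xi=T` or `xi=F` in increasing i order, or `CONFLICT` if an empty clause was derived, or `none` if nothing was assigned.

unit clause [6] forces x6=T; simplify:
  drop -6 from [3, -6, 5] -> [3, 5]
  satisfied 1 clause(s); 7 remain; assigned so far: [6]
unit clause [-4] forces x4=F; simplify:
  satisfied 2 clause(s); 5 remain; assigned so far: [4, 6]

Answer: x4=F x6=T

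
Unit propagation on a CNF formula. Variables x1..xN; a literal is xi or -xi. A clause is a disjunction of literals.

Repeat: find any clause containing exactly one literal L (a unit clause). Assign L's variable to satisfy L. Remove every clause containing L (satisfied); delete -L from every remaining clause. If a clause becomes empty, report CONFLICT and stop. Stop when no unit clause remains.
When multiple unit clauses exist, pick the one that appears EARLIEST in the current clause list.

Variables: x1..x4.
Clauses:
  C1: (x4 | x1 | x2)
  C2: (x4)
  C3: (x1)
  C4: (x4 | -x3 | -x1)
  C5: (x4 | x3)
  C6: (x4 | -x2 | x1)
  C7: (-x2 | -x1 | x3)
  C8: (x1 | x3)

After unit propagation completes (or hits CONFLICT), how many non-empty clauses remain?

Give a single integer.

Answer: 1

Derivation:
unit clause [4] forces x4=T; simplify:
  satisfied 5 clause(s); 3 remain; assigned so far: [4]
unit clause [1] forces x1=T; simplify:
  drop -1 from [-2, -1, 3] -> [-2, 3]
  satisfied 2 clause(s); 1 remain; assigned so far: [1, 4]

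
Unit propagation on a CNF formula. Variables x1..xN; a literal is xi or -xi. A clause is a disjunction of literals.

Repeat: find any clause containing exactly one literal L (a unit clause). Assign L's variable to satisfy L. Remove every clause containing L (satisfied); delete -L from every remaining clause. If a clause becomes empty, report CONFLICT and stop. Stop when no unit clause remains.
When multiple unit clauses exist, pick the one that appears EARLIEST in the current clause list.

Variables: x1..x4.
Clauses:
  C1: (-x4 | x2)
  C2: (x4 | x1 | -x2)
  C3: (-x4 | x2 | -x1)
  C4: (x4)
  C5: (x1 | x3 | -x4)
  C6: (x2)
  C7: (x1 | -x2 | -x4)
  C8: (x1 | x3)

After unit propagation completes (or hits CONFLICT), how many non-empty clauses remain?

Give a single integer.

Answer: 0

Derivation:
unit clause [4] forces x4=T; simplify:
  drop -4 from [-4, 2] -> [2]
  drop -4 from [-4, 2, -1] -> [2, -1]
  drop -4 from [1, 3, -4] -> [1, 3]
  drop -4 from [1, -2, -4] -> [1, -2]
  satisfied 2 clause(s); 6 remain; assigned so far: [4]
unit clause [2] forces x2=T; simplify:
  drop -2 from [1, -2] -> [1]
  satisfied 3 clause(s); 3 remain; assigned so far: [2, 4]
unit clause [1] forces x1=T; simplify:
  satisfied 3 clause(s); 0 remain; assigned so far: [1, 2, 4]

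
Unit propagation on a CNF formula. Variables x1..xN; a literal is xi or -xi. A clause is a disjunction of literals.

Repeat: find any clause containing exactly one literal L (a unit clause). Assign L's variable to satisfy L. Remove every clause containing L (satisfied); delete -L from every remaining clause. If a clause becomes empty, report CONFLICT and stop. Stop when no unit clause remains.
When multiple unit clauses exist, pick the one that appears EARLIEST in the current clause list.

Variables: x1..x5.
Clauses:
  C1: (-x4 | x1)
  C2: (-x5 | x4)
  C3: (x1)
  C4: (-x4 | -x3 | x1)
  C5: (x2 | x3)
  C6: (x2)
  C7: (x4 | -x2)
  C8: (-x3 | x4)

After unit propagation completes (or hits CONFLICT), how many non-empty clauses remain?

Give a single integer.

Answer: 0

Derivation:
unit clause [1] forces x1=T; simplify:
  satisfied 3 clause(s); 5 remain; assigned so far: [1]
unit clause [2] forces x2=T; simplify:
  drop -2 from [4, -2] -> [4]
  satisfied 2 clause(s); 3 remain; assigned so far: [1, 2]
unit clause [4] forces x4=T; simplify:
  satisfied 3 clause(s); 0 remain; assigned so far: [1, 2, 4]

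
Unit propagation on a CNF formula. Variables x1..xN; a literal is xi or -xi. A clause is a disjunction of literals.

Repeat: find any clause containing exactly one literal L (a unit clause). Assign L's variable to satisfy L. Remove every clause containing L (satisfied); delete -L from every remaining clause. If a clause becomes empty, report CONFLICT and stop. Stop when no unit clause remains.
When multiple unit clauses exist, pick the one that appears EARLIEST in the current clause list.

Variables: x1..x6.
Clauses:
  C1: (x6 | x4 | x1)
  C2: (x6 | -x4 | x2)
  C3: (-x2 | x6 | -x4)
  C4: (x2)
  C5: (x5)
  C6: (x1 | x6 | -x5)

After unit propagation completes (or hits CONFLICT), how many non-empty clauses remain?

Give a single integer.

unit clause [2] forces x2=T; simplify:
  drop -2 from [-2, 6, -4] -> [6, -4]
  satisfied 2 clause(s); 4 remain; assigned so far: [2]
unit clause [5] forces x5=T; simplify:
  drop -5 from [1, 6, -5] -> [1, 6]
  satisfied 1 clause(s); 3 remain; assigned so far: [2, 5]

Answer: 3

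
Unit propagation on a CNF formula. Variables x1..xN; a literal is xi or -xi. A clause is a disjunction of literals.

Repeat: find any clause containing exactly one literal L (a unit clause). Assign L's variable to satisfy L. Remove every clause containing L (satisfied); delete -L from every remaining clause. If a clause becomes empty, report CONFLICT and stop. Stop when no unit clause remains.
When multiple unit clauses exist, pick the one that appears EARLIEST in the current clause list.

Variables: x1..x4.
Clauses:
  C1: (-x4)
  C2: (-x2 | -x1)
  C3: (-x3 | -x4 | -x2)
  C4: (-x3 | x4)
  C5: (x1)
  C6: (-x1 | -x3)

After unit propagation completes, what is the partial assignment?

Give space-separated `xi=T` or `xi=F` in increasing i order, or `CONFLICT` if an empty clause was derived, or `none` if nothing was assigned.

Answer: x1=T x2=F x3=F x4=F

Derivation:
unit clause [-4] forces x4=F; simplify:
  drop 4 from [-3, 4] -> [-3]
  satisfied 2 clause(s); 4 remain; assigned so far: [4]
unit clause [-3] forces x3=F; simplify:
  satisfied 2 clause(s); 2 remain; assigned so far: [3, 4]
unit clause [1] forces x1=T; simplify:
  drop -1 from [-2, -1] -> [-2]
  satisfied 1 clause(s); 1 remain; assigned so far: [1, 3, 4]
unit clause [-2] forces x2=F; simplify:
  satisfied 1 clause(s); 0 remain; assigned so far: [1, 2, 3, 4]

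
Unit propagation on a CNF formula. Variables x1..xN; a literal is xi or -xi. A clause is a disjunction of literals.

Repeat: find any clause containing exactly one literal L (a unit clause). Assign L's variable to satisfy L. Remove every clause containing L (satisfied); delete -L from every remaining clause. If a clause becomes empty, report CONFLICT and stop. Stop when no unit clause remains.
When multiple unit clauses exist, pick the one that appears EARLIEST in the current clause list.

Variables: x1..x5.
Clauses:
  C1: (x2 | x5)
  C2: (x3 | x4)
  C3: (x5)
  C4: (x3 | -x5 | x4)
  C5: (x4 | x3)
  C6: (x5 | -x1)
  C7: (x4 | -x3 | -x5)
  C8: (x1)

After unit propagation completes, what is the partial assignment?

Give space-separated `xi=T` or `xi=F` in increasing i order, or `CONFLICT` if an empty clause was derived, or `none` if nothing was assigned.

unit clause [5] forces x5=T; simplify:
  drop -5 from [3, -5, 4] -> [3, 4]
  drop -5 from [4, -3, -5] -> [4, -3]
  satisfied 3 clause(s); 5 remain; assigned so far: [5]
unit clause [1] forces x1=T; simplify:
  satisfied 1 clause(s); 4 remain; assigned so far: [1, 5]

Answer: x1=T x5=T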